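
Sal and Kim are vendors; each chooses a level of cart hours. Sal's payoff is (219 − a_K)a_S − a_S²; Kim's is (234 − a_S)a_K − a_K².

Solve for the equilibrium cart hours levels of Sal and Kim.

Expanding Sal's payoff: 219a_S − a_Ka_S − a_S².
∂π/∂a_S = 219 − a_K − 2a_S = 0, so a_S = 109.5 − 0.5a_K.
Likewise for Kim: a_K = 117 − 0.5a_S.
Plugging a_K into Sal's best response: a_S = 109.5 − 0.5(117 − 0.5a_S) ⇒ 0.75a_S = 51, so a_S = 68.
Then a_K = 117 − 0.5·68 = 83.

68, 83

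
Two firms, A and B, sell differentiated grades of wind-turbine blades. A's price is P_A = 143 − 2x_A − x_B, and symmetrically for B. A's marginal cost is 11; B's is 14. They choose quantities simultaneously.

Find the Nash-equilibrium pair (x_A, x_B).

Firm A's profit: π = x_A(143 − 2x_A − x_B) − 11x_A.
∂π/∂x_A = 132 − 4x_A − x_B = 0 ⇒ x_A = 33 − 0.25x_B.
Similarly x_B = 32.25 − 0.25x_A.
Solving the two reaction functions simultaneously: (1 − (−0.25)(−0.25))x_A = 33 − 0.25·32.25, so 0.9375x_A = 24.9375 and x_A = 26.6.
Then x_B = 32.25 − 0.25·26.6 = 25.6.

26.6, 25.6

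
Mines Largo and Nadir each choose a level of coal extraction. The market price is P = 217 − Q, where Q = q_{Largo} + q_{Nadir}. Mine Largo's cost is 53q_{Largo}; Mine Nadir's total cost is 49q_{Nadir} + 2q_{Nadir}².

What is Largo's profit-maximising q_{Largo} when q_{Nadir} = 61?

51.5

Mine Largo's profit: π = q_{Largo}(217 − (q_{Largo} + q_{Nadir})) − 53q_{Largo}.
∂π/∂q_{Largo} = 164 − 2q_{Largo} − q_{Nadir} = 0, so q_{Largo} = 82 − 0.5q_{Nadir}.
At q_{Nadir} = 61: q_{Largo} = 82 − 0.5·61 = 51.5.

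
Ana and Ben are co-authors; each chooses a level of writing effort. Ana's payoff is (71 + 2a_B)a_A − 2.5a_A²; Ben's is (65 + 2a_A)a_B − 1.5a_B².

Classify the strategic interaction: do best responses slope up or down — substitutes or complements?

strategic complements

Expanding Ana's payoff: 71a_A + 2a_Ba_A − 2.5a_A².
∂π/∂a_A = 71 + 2a_B − 5a_A = 0, so a_A = 14.2 + 0.4a_B.
The best-response slope da_A/da_B = 0.4 > 0: the reaction function is upward-sloping, so the choices are strategic complements.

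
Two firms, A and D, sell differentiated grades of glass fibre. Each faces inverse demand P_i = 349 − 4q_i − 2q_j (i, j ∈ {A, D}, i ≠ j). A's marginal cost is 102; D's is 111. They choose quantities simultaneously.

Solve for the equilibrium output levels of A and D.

25, 23.5

Firm A's profit: π = q_A(349 − 4q_A − 2q_D) − 102q_A.
∂π/∂q_A = 247 − 8q_A − 2q_D = 0 ⇒ q_A = 30.875 − 0.25q_D.
Similarly q_D = 29.75 − 0.25q_A.
Solving the two reaction functions simultaneously: (1 − (−0.25)(−0.25))q_A = 30.875 − 0.25·29.75, so 0.9375q_A = 23.4375 and q_A = 25.
Then q_D = 29.75 − 0.25·25 = 23.5.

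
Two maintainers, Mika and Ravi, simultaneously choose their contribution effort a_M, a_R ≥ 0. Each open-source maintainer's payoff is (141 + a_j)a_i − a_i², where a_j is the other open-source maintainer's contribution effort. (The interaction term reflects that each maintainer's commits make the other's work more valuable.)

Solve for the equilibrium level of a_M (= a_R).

141

Mika's payoff is (141 + a_R)a_M − a_M².
∂π/∂a_M = 141 + a_R − 2a_M = 0, so a_M = 70.5 + 0.5a_R.
Setting a_M = a_R in the reaction function: a_M = 70.5 + 0.5a_M, so a_M = 70.5 / 0.5 = 141.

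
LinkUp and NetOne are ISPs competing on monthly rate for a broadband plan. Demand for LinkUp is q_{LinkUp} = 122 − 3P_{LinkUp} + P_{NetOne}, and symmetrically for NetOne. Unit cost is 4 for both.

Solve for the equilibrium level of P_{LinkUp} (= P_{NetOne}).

26.8

LinkUp's profit: π = (P_{LinkUp} − 4)(122 − 3P_{LinkUp} + P_{NetOne}).
∂π/∂P_{LinkUp} = 134 − 6P_{LinkUp} + P_{NetOne} = 0 ⇒ P_{LinkUp} = 67/3 + (1/6)P_{NetOne}.
The game is symmetric, so in equilibrium P_{NetOne} = P_{LinkUp}: the reaction function gives (5/6)P_{LinkUp} = 67/3, hence P_{LinkUp} = 26.8.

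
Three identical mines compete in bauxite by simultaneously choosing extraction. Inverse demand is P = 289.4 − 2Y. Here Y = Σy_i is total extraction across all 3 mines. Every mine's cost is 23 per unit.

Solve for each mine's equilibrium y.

A representative mine's profit is π_i = y_i(289.4 − 2Y) − 23y_i, with Y = y_i + Σ_{j≠i} y_j.
First-order condition: 266.4 − 4y_i − 2Σ_{j≠i} y_j = 0.
Imposing symmetry (y_j = y for all j) turns Σ_{j≠i} y_j into 2y, so 266.4 = 8y and y = 33.3.

33.3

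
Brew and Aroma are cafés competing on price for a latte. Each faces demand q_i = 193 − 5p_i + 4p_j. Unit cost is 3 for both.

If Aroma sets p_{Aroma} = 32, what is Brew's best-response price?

33.6

Brew's profit: π = (p_{Brew} − 3)(193 − 5p_{Brew} + 4p_{Aroma}).
∂π/∂p_{Brew} = 208 − 10p_{Brew} + 4p_{Aroma} = 0 ⇒ p_{Brew} = 20.8 + 0.4p_{Aroma}.
At p_{Aroma} = 32: p_{Brew} = 20.8 + 0.4·32 = 33.6.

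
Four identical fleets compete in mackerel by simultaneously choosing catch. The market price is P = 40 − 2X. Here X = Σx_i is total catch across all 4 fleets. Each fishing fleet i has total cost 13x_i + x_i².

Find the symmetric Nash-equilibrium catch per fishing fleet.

A representative fishing fleet's profit is π_i = x_i(40 − 2X) − 13x_i − x_i², with X = x_i + Σ_{j≠i} x_j.
First-order condition: 27 − 6x_i − 2Σ_{j≠i} x_j = 0.
Imposing symmetry (x_j = x for all j) turns Σ_{j≠i} x_j into 3x, so 27 = 12x and x = 2.25.

2.25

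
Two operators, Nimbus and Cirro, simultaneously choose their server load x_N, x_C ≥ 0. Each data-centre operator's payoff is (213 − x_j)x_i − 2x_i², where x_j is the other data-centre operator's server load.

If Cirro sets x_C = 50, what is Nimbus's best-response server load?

Nimbus's payoff is (213 − x_C)x_N − 2x_N².
∂π/∂x_N = 213 − x_C − 4x_N = 0, so x_N = 53.25 − 0.25x_C.
At x_C = 50: x_N = 53.25 − 0.25·50 = 40.75.

40.75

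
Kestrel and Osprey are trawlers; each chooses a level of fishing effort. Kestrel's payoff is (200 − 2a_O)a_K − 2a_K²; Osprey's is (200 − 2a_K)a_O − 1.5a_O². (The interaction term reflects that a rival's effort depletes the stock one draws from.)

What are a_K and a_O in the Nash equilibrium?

25, 50

Expanding Kestrel's payoff: 200a_K − 2a_Oa_K − 2a_K².
∂π/∂a_K = 200 − 2a_O − 4a_K = 0, so a_K = 50 − 0.5a_O.
Likewise for Osprey: a_O = 200/3 − (2/3)a_K.
Solving the two reaction functions simultaneously: (1 − (−0.5)(−2/3))a_K = 50 − 0.5·(200/3), so (2/3)a_K = 50/3 and a_K = 25.
Then a_O = 200/3 − (2/3)·25 = 50.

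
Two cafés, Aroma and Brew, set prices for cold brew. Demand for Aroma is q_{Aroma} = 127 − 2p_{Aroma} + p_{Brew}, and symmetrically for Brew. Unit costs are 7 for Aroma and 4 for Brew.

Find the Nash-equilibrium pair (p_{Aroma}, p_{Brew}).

Aroma's profit: π = (p_{Aroma} − 7)(127 − 2p_{Aroma} + p_{Brew}).
∂π/∂p_{Aroma} = 141 − 4p_{Aroma} + p_{Brew} = 0 ⇒ p_{Aroma} = 35.25 + 0.25p_{Brew}.
Similarly p_{Brew} = 33.75 + 0.25p_{Aroma}.
Plugging p_{Brew} into Aroma's best response: p_{Aroma} = 35.25 + 0.25(33.75 + 0.25p_{Aroma}) ⇒ 0.9375p_{Aroma} = 43.6875, so p_{Aroma} = 46.6.
Then p_{Brew} = 33.75 + 0.25·46.6 = 45.4.

46.6, 45.4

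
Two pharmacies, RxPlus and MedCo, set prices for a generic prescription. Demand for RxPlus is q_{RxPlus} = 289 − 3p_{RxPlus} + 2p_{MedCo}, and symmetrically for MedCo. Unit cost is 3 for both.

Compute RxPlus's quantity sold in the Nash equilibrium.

RxPlus's profit: π = (p_{RxPlus} − 3)(289 − 3p_{RxPlus} + 2p_{MedCo}).
∂π/∂p_{RxPlus} = 298 − 6p_{RxPlus} + 2p_{MedCo} = 0 ⇒ p_{RxPlus} = 149/3 + (1/3)p_{MedCo}.
By symmetry p_{MedCo} = p_{RxPlus}; substituting into the reaction function, (2/3)p_{RxPlus} = 149/3 and p_{RxPlus} = 74.5.
q_{RxPlus} = 289 − 3·74.5 + 2·74.5 = 214.5.

214.5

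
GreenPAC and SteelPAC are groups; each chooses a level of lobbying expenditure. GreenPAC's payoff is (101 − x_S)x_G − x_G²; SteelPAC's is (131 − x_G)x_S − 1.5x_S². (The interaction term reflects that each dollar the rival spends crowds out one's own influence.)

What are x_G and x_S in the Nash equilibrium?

Expanding GreenPAC's payoff: 101x_G − x_Sx_G − x_G².
∂π/∂x_G = 101 − x_S − 2x_G = 0, so x_G = 50.5 − 0.5x_S.
Likewise for SteelPAC: x_S = 131/3 − (1/3)x_G.
Substituting the second reaction function into the first: x_G = 50.5 − 0.5(131/3 − (1/3)x_G), which gives (5/6)x_G = 86/3 ⇒ x_G = 34.4.
Then x_S = 131/3 − (1/3)·34.4 = 32.2.

34.4, 32.2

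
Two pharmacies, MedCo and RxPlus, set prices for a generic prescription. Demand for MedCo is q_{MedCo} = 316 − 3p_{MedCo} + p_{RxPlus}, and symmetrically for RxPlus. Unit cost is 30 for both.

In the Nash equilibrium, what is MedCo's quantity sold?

153.6

MedCo's profit: π = (p_{MedCo} − 30)(316 − 3p_{MedCo} + p_{RxPlus}).
∂π/∂p_{MedCo} = 406 − 6p_{MedCo} + p_{RxPlus} = 0 ⇒ p_{MedCo} = 203/3 + (1/6)p_{RxPlus}.
By symmetry p_{RxPlus} = p_{MedCo}; substituting into the reaction function, (5/6)p_{MedCo} = 203/3 and p_{MedCo} = 81.2.
q_{MedCo} = 316 − 3·81.2 + 81.2 = 153.6.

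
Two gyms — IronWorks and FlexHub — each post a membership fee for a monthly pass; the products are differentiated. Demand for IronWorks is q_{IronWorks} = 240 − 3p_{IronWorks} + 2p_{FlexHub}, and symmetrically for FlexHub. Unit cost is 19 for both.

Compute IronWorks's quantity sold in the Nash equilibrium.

165.75

IronWorks's profit: π = (p_{IronWorks} − 19)(240 − 3p_{IronWorks} + 2p_{FlexHub}).
∂π/∂p_{IronWorks} = 297 − 6p_{IronWorks} + 2p_{FlexHub} = 0 ⇒ p_{IronWorks} = 49.5 + (1/3)p_{FlexHub}.
The game is symmetric, so in equilibrium p_{FlexHub} = p_{IronWorks}: the reaction function gives (2/3)p_{IronWorks} = 49.5, hence p_{IronWorks} = 74.25.
q_{IronWorks} = 240 − 3·74.25 + 2·74.25 = 165.75.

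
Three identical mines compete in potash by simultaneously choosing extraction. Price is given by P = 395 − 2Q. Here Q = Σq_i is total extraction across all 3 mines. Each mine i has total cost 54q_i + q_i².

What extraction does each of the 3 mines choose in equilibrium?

A representative mine's profit is π_i = q_i(395 − 2Q) − 54q_i − q_i², with Q = q_i + Σ_{j≠i} q_j.
First-order condition: 341 − 6q_i − 2Σ_{j≠i} q_j = 0.
Imposing symmetry (q_j = q for all j) turns Σ_{j≠i} q_j into 2q, so 341 = 10q and q = 34.1.

34.1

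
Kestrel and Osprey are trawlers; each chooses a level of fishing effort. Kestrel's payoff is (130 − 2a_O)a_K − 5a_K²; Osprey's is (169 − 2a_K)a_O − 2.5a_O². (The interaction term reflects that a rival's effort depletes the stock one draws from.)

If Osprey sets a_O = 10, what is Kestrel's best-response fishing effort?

Expanding Kestrel's payoff: 130a_K − 2a_Oa_K − 5a_K².
∂π/∂a_K = 130 − 2a_O − 10a_K = 0, so a_K = 13 − 0.2a_O.
At a_O = 10: a_K = 13 − 0.2·10 = 11.

11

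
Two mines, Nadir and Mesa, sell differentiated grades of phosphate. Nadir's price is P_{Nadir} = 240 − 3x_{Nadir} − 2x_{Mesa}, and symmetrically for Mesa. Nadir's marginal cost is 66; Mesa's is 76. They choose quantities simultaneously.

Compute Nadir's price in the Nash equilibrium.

133.125

Mine Nadir's profit: π = x_{Nadir}(240 − 3x_{Nadir} − 2x_{Mesa}) − 66x_{Nadir}.
∂π/∂x_{Nadir} = 174 − 6x_{Nadir} − 2x_{Mesa} = 0 ⇒ x_{Nadir} = 29 − (1/3)x_{Mesa}.
Similarly x_{Mesa} = 82/3 − (1/3)x_{Nadir}.
Plugging x_{Mesa} into Nadir's best response: x_{Nadir} = 29 − (1/3)(82/3 − (1/3)x_{Nadir}) ⇒ (8/9)x_{Nadir} = 179/9, so x_{Nadir} = 22.375.
Then x_{Mesa} = 82/3 − (1/3)·22.375 = 19.875.
P_{Nadir} = 240 − 3·22.375 − 2·19.875 = 133.125.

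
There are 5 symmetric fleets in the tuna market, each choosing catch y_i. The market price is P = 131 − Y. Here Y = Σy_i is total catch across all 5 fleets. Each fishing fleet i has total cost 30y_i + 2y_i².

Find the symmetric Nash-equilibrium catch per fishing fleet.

10.1

A representative fishing fleet's profit is π_i = y_i(131 − Y) − 30y_i − 2y_i², with Y = y_i + Σ_{j≠i} y_j.
First-order condition: 101 − 6y_i − Σ_{j≠i} y_j = 0.
In a symmetric equilibrium every fishing fleet chooses the same y, so Σ_{j≠i} y_j = 4y. The condition becomes 101 − 10y = 0, giving y = 101/10 = 10.1.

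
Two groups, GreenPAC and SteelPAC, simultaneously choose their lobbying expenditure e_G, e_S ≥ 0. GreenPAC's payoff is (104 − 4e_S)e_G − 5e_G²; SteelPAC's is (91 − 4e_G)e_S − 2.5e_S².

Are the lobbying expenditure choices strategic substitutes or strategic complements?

Expanding GreenPAC's payoff: 104e_G − 4e_Se_G − 5e_G².
∂π/∂e_G = 104 − 4e_S − 10e_G = 0, so e_G = 10.4 − 0.4e_S.
The best-response slope de_G/de_S = −0.4 < 0: the reaction function is downward-sloping, so the choices are strategic substitutes.

strategic substitutes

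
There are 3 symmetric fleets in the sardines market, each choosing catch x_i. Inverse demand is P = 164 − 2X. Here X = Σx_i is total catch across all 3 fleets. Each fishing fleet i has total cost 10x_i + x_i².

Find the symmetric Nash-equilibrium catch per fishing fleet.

A representative fishing fleet's profit is π_i = x_i(164 − 2X) − 10x_i − x_i², with X = x_i + Σ_{j≠i} x_j.
First-order condition: 154 − 6x_i − 2Σ_{j≠i} x_j = 0.
Imposing symmetry (x_j = x for all j) turns Σ_{j≠i} x_j into 2x, so 154 = 10x and x = 15.4.

15.4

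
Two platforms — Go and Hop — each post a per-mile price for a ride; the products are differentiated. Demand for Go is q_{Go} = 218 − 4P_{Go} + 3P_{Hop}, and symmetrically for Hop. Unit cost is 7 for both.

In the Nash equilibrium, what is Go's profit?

7123.36

Go's profit: π = (P_{Go} − 7)(218 − 4P_{Go} + 3P_{Hop}).
∂π/∂P_{Go} = 246 − 8P_{Go} + 3P_{Hop} = 0 ⇒ P_{Go} = 30.75 + 0.375P_{Hop}.
The game is symmetric, so in equilibrium P_{Hop} = P_{Go}: the reaction function gives 0.625P_{Go} = 30.75, hence P_{Go} = 49.2.
q_{Go} = 218 − 4·49.2 + 3·49.2 = 168.8.
Profit = (49.2 − 7)·168.8 = 7123.36.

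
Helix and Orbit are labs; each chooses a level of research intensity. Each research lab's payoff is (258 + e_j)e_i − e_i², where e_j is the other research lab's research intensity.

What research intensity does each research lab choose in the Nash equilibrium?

Helix's payoff is (258 + e_O)e_H − e_H².
∂π/∂e_H = 258 + e_O − 2e_H = 0, so e_H = 129 + 0.5e_O.
Setting e_H = e_O in the reaction function: e_H = 129 + 0.5e_H, so e_H = 129 / 0.5 = 258.

258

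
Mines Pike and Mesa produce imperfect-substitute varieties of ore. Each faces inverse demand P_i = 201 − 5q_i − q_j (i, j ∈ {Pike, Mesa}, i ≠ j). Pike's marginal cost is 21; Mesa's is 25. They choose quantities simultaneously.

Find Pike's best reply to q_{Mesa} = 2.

17.8

Mine Pike's profit: π = q_{Pike}(201 − 5q_{Pike} − q_{Mesa}) − 21q_{Pike}.
∂π/∂q_{Pike} = 180 − 10q_{Pike} − q_{Mesa} = 0 ⇒ q_{Pike} = 18 − 0.1q_{Mesa}.
At q_{Mesa} = 2: q_{Pike} = 18 − 0.1·2 = 17.8.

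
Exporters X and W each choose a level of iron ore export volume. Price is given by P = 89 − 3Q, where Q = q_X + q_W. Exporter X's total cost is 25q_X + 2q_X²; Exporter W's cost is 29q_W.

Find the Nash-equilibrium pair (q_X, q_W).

Exporter X's profit: π = q_X(89 − 3(q_X + q_W)) − 25q_X − 2q_X².
∂π/∂q_X = 64 − 10q_X − 3q_W = 0, so q_X = 6.4 − 0.3q_W.
For W: ∂π/∂q_W = 60 − 6q_W − 3q_X = 0 ⇒ q_W = 10 − 0.5q_X.
Solving the two reaction functions simultaneously: (1 − (−0.3)(−0.5))q_X = 6.4 − 0.3·10, so 0.85q_X = 3.4 and q_X = 4.
Then q_W = 10 − 0.5·4 = 8.

4, 8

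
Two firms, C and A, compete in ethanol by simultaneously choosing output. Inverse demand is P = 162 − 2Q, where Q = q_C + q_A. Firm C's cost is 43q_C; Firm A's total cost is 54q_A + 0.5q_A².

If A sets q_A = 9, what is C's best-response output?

Firm C's profit: π = q_C(162 − 2(q_C + q_A)) − 43q_C.
∂π/∂q_C = 119 − 4q_C − 2q_A = 0, so q_C = 29.75 − 0.5q_A.
At q_A = 9: q_C = 29.75 − 0.5·9 = 25.25.

25.25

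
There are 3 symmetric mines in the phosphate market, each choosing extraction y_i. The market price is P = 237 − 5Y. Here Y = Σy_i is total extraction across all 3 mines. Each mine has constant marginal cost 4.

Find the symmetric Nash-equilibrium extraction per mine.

11.65

A representative mine's profit is π_i = y_i(237 − 5Y) − 4y_i, with Y = y_i + Σ_{j≠i} y_j.
First-order condition: 233 − 10y_i − 5Σ_{j≠i} y_j = 0.
In a symmetric equilibrium every mine chooses the same y, so Σ_{j≠i} y_j = 2y. The condition becomes 233 − 20y = 0, giving y = 233/20 = 11.65.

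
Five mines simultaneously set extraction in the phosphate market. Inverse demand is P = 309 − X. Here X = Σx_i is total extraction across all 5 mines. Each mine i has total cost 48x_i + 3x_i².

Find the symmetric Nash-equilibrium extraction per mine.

21.75

A representative mine's profit is π_i = x_i(309 − X) − 48x_i − 3x_i², with X = x_i + Σ_{j≠i} x_j.
First-order condition: 261 − 8x_i − Σ_{j≠i} x_j = 0.
With identical mines, set every x_j = x: then 261 − 8x − 4x = 0, i.e. x = 261/12 = 21.75.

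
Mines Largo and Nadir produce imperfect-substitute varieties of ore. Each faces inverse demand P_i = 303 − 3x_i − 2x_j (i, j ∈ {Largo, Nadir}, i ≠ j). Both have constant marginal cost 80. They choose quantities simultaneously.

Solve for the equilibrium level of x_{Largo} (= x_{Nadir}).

27.875

Mine Largo's profit: π = x_{Largo}(303 − 3x_{Largo} − 2x_{Nadir}) − 80x_{Largo}.
∂π/∂x_{Largo} = 223 − 6x_{Largo} − 2x_{Nadir} = 0 ⇒ x_{Largo} = 223/6 − (1/3)x_{Nadir}.
By symmetry x_{Nadir} = x_{Largo}; substituting into the reaction function, (4/3)x_{Largo} = 223/6 and x_{Largo} = 27.875.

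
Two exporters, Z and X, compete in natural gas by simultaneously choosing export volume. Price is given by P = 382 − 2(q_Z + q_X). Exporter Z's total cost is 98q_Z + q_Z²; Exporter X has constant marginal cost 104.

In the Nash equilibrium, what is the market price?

Exporter Z's profit: π = q_Z(382 − 2(q_Z + q_X)) − 98q_Z − q_Z².
∂π/∂q_Z = 284 − 6q_Z − 2q_X = 0, so q_Z = 142/3 − (1/3)q_X.
For X: ∂π/∂q_X = 278 − 4q_X − 2q_Z = 0 ⇒ q_X = 69.5 − 0.5q_Z.
Substituting the second reaction function into the first: q_Z = 142/3 − (1/3)(69.5 − 0.5q_Z), which gives (5/6)q_Z = 145/6 ⇒ q_Z = 29.
Then q_X = 69.5 − 0.5·29 = 55.
Equilibrium price: P = 382 − 2·84 = 214.

214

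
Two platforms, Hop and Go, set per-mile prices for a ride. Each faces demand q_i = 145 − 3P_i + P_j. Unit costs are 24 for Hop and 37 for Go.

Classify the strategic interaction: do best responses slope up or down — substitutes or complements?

Hop's profit: π = (P_{Hop} − 24)(145 − 3P_{Hop} + P_{Go}).
∂π/∂P_{Hop} = 217 − 6P_{Hop} + P_{Go} = 0 ⇒ P_{Hop} = 217/6 + (1/6)P_{Go}.
The best-response slope dP_{Hop}/dP_{Go} = 1/6 > 0: the reaction function is upward-sloping, so the choices are strategic complements.

strategic complements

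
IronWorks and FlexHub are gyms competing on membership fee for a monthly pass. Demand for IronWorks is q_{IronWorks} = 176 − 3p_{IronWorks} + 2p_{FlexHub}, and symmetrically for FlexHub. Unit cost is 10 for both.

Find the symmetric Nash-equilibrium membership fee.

51.5

IronWorks's profit: π = (p_{IronWorks} − 10)(176 − 3p_{IronWorks} + 2p_{FlexHub}).
∂π/∂p_{IronWorks} = 206 − 6p_{IronWorks} + 2p_{FlexHub} = 0 ⇒ p_{IronWorks} = 103/3 + (1/3)p_{FlexHub}.
The game is symmetric, so in equilibrium p_{FlexHub} = p_{IronWorks}: the reaction function gives (2/3)p_{IronWorks} = 103/3, hence p_{IronWorks} = 51.5.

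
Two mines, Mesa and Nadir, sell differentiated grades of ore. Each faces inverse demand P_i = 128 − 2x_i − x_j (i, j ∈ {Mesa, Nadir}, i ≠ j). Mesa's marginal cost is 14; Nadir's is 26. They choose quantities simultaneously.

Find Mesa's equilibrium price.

Mine Mesa's profit: π = x_{Mesa}(128 − 2x_{Mesa} − x_{Nadir}) − 14x_{Mesa}.
∂π/∂x_{Mesa} = 114 − 4x_{Mesa} − x_{Nadir} = 0 ⇒ x_{Mesa} = 28.5 − 0.25x_{Nadir}.
Similarly x_{Nadir} = 25.5 − 0.25x_{Mesa}.
Solving the two reaction functions simultaneously: (1 − (−0.25)(−0.25))x_{Mesa} = 28.5 − 0.25·25.5, so 0.9375x_{Mesa} = 22.125 and x_{Mesa} = 23.6.
Then x_{Nadir} = 25.5 − 0.25·23.6 = 19.6.
P_{Mesa} = 128 − 2·23.6 − 19.6 = 61.2.

61.2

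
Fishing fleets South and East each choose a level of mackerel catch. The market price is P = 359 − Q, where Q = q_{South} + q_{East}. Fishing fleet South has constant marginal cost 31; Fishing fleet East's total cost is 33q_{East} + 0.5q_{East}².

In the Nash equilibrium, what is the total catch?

196.4

Fishing fleet South's profit: π = q_{South}(359 − (q_{South} + q_{East})) − 31q_{South}.
∂π/∂q_{South} = 328 − 2q_{South} − q_{East} = 0, so q_{South} = 164 − 0.5q_{East}.
For East: ∂π/∂q_{East} = 326 − 3q_{East} − q_{South} = 0 ⇒ q_{East} = 326/3 − (1/3)q_{South}.
Substituting the second reaction function into the first: q_{South} = 164 − 0.5(326/3 − (1/3)q_{South}), which gives (5/6)q_{South} = 329/3 ⇒ q_{South} = 131.6.
Then q_{East} = 326/3 − (1/3)·131.6 = 64.8.
Total catch: 131.6 + 64.8 = 196.4.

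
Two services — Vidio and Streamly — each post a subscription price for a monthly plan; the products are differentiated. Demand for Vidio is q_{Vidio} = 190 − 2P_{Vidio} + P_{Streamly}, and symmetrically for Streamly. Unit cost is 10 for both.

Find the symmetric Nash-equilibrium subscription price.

70

Vidio's profit: π = (P_{Vidio} − 10)(190 − 2P_{Vidio} + P_{Streamly}).
∂π/∂P_{Vidio} = 210 − 4P_{Vidio} + P_{Streamly} = 0 ⇒ P_{Vidio} = 52.5 + 0.25P_{Streamly}.
By symmetry P_{Streamly} = P_{Vidio}; substituting into the reaction function, 0.75P_{Vidio} = 52.5 and P_{Vidio} = 70.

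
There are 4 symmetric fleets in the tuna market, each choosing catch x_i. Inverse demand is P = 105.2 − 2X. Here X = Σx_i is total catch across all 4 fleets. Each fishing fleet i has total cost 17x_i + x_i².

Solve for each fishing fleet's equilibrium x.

A representative fishing fleet's profit is π_i = x_i(105.2 − 2X) − 17x_i − x_i², with X = x_i + Σ_{j≠i} x_j.
First-order condition: 88.2 − 6x_i − 2Σ_{j≠i} x_j = 0.
In a symmetric equilibrium every fishing fleet chooses the same x, so Σ_{j≠i} x_j = 3x. The condition becomes 88.2 − 12x = 0, giving x = 88.2/12 = 7.35.

7.35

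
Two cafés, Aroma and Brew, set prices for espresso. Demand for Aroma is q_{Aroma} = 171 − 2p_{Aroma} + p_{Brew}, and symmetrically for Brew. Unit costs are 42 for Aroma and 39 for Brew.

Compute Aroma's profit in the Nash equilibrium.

3629.52

Aroma's profit: π = (p_{Aroma} − 42)(171 − 2p_{Aroma} + p_{Brew}).
∂π/∂p_{Aroma} = 255 − 4p_{Aroma} + p_{Brew} = 0 ⇒ p_{Aroma} = 63.75 + 0.25p_{Brew}.
Similarly p_{Brew} = 62.25 + 0.25p_{Aroma}.
Plugging p_{Brew} into Aroma's best response: p_{Aroma} = 63.75 + 0.25(62.25 + 0.25p_{Aroma}) ⇒ 0.9375p_{Aroma} = 79.3125, so p_{Aroma} = 84.6.
Then p_{Brew} = 62.25 + 0.25·84.6 = 83.4.
q_{Aroma} = 171 − 2·84.6 + 83.4 = 85.2.
Profit = (84.6 − 42)·85.2 = 3629.52.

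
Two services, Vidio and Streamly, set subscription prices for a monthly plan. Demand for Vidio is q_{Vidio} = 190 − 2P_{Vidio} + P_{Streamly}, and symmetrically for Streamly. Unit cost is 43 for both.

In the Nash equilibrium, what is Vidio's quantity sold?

98

Vidio's profit: π = (P_{Vidio} − 43)(190 − 2P_{Vidio} + P_{Streamly}).
∂π/∂P_{Vidio} = 276 − 4P_{Vidio} + P_{Streamly} = 0 ⇒ P_{Vidio} = 69 + 0.25P_{Streamly}.
By symmetry P_{Streamly} = P_{Vidio}; substituting into the reaction function, 0.75P_{Vidio} = 69 and P_{Vidio} = 92.
q_{Vidio} = 190 − 2·92 + 92 = 98.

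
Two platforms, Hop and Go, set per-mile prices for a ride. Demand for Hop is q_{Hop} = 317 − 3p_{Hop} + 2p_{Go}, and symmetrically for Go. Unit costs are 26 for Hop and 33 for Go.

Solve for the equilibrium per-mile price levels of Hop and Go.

Hop's profit: π = (p_{Hop} − 26)(317 − 3p_{Hop} + 2p_{Go}).
∂π/∂p_{Hop} = 395 − 6p_{Hop} + 2p_{Go} = 0 ⇒ p_{Hop} = 395/6 + (1/3)p_{Go}.
Similarly p_{Go} = 208/3 + (1/3)p_{Hop}.
Solving the two reaction functions simultaneously: (1 − (1/3)(1/3))p_{Hop} = 395/6 + (1/3)·(208/3), so (8/9)p_{Hop} = 1601/18 and p_{Hop} = 100.0625.
Then p_{Go} = 208/3 + (1/3)·100.0625 = 102.6875.

100.0625, 102.6875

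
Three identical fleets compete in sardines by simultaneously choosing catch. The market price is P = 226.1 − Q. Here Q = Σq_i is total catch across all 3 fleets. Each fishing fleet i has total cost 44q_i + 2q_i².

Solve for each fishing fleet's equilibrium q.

22.7625

A representative fishing fleet's profit is π_i = q_i(226.1 − Q) − 44q_i − 2q_i², with Q = q_i + Σ_{j≠i} q_j.
First-order condition: 182.1 − 6q_i − Σ_{j≠i} q_j = 0.
In a symmetric equilibrium every fishing fleet chooses the same q, so Σ_{j≠i} q_j = 2q. The condition becomes 182.1 − 8q = 0, giving q = 182.1/8 = 22.7625.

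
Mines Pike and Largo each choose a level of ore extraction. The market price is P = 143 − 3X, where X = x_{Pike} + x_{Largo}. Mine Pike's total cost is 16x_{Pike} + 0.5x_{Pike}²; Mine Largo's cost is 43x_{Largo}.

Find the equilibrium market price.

Mine Pike's profit: π = x_{Pike}(143 − 3(x_{Pike} + x_{Largo})) − 16x_{Pike} − 0.5x_{Pike}².
∂π/∂x_{Pike} = 127 − 7x_{Pike} − 3x_{Largo} = 0, so x_{Pike} = 127/7 − (3/7)x_{Largo}.
For Largo: ∂π/∂x_{Largo} = 100 − 6x_{Largo} − 3x_{Pike} = 0 ⇒ x_{Largo} = 50/3 − 0.5x_{Pike}.
Solving the two reaction functions simultaneously: (1 − (−3/7)(−0.5))x_{Pike} = 127/7 − (3/7)·(50/3), so (11/14)x_{Pike} = 11 and x_{Pike} = 14.
Then x_{Largo} = 50/3 − 0.5·14 = 29/3.
Equilibrium price: P = 143 − 3·(71/3) = 72.

72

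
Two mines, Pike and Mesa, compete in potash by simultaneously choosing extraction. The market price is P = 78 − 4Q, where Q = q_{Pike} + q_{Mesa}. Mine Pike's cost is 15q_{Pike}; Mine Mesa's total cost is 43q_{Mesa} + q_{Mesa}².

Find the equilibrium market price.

45.625

Mine Pike's profit: π = q_{Pike}(78 − 4(q_{Pike} + q_{Mesa})) − 15q_{Pike}.
∂π/∂q_{Pike} = 63 − 8q_{Pike} − 4q_{Mesa} = 0, so q_{Pike} = 7.875 − 0.5q_{Mesa}.
For Mesa: ∂π/∂q_{Mesa} = 35 − 10q_{Mesa} − 4q_{Pike} = 0 ⇒ q_{Mesa} = 3.5 − 0.4q_{Pike}.
Solving the two reaction functions simultaneously: (1 − (−0.5)(−0.4))q_{Pike} = 7.875 − 0.5·3.5, so 0.8q_{Pike} = 6.125 and q_{Pike} = 245/32.
Then q_{Mesa} = 3.5 − 0.4·(245/32) = 0.4375.
Equilibrium price: P = 78 − 4·(259/32) = 45.625.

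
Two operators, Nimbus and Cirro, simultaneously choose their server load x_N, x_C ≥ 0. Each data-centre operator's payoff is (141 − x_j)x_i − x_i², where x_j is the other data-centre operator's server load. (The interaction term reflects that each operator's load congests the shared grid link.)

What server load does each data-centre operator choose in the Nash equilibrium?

Nimbus's payoff is (141 − x_C)x_N − x_N².
∂π/∂x_N = 141 − x_C − 2x_N = 0, so x_N = 70.5 − 0.5x_C.
By symmetry x_C = x_N; substituting into the reaction function, 1.5x_N = 70.5 and x_N = 47.

47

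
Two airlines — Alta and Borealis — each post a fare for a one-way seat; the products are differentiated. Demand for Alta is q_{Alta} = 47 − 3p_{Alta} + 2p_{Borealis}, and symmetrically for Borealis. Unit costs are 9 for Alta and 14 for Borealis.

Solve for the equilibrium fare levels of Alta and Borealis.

Alta's profit: π = (p_{Alta} − 9)(47 − 3p_{Alta} + 2p_{Borealis}).
∂π/∂p_{Alta} = 74 − 6p_{Alta} + 2p_{Borealis} = 0 ⇒ p_{Alta} = 37/3 + (1/3)p_{Borealis}.
Similarly p_{Borealis} = 89/6 + (1/3)p_{Alta}.
Solving the two reaction functions simultaneously: (1 − (1/3)(1/3))p_{Alta} = 37/3 + (1/3)·(89/6), so (8/9)p_{Alta} = 311/18 and p_{Alta} = 19.4375.
Then p_{Borealis} = 89/6 + (1/3)·19.4375 = 21.3125.

19.4375, 21.3125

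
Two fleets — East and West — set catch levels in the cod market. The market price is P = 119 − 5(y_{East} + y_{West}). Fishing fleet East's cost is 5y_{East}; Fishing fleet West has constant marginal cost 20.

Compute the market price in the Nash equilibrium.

Fishing fleet East's profit: π = y_{East}(119 − 5(y_{East} + y_{West})) − 5y_{East}.
∂π/∂y_{East} = 114 − 10y_{East} − 5y_{West} = 0, so y_{East} = 11.4 − 0.5y_{West}.
By the same steps for West: y_{West} = 9.9 − 0.5y_{East}.
Plugging y_{West} into East's best response: y_{East} = 11.4 − 0.5(9.9 − 0.5y_{East}) ⇒ 0.75y_{East} = 6.45, so y_{East} = 8.6.
Then y_{West} = 9.9 − 0.5·8.6 = 5.6.
Equilibrium price: P = 119 − 5·14.2 = 48.

48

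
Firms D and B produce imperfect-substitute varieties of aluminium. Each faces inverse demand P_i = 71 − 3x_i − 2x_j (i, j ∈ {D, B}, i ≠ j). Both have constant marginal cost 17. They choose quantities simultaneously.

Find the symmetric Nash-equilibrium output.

Firm D's profit: π = x_D(71 − 3x_D − 2x_B) − 17x_D.
∂π/∂x_D = 54 − 6x_D − 2x_B = 0 ⇒ x_D = 9 − (1/3)x_B.
By symmetry x_B = x_D; substituting into the reaction function, (4/3)x_D = 9 and x_D = 6.75.

6.75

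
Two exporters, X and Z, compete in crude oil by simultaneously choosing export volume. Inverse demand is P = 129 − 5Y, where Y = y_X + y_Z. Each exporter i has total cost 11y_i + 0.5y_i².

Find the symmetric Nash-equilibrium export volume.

Exporter X's profit: π = y_X(129 − 5(y_X + y_Z)) − 11y_X − 0.5y_X².
∂π/∂y_X = 118 − 11y_X − 5y_Z = 0, so y_X = 118/11 − (5/11)y_Z.
By symmetry y_Z = y_X; substituting into the reaction function, (16/11)y_X = 118/11 and y_X = 7.375.

7.375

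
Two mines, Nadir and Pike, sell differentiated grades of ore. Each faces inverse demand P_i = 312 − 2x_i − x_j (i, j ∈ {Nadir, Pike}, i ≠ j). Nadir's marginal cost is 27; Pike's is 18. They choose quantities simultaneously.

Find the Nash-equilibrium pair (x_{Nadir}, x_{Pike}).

Mine Nadir's profit: π = x_{Nadir}(312 − 2x_{Nadir} − x_{Pike}) − 27x_{Nadir}.
∂π/∂x_{Nadir} = 285 − 4x_{Nadir} − x_{Pike} = 0 ⇒ x_{Nadir} = 71.25 − 0.25x_{Pike}.
Similarly x_{Pike} = 73.5 − 0.25x_{Nadir}.
Plugging x_{Pike} into Nadir's best response: x_{Nadir} = 71.25 − 0.25(73.5 − 0.25x_{Nadir}) ⇒ 0.9375x_{Nadir} = 52.875, so x_{Nadir} = 56.4.
Then x_{Pike} = 73.5 − 0.25·56.4 = 59.4.

56.4, 59.4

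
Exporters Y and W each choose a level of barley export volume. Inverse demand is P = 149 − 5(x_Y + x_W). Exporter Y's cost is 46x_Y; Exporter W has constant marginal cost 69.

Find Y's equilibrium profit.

Exporter Y's profit: π = x_Y(149 − 5(x_Y + x_W)) − 46x_Y.
∂π/∂x_Y = 103 − 10x_Y − 5x_W = 0, so x_Y = 10.3 − 0.5x_W.
By the same steps for W: x_W = 8 − 0.5x_Y.
Solving the two reaction functions simultaneously: (1 − (−0.5)(−0.5))x_Y = 10.3 − 0.5·8, so 0.75x_Y = 6.3 and x_Y = 8.4.
Then x_W = 8 − 0.5·8.4 = 3.8.
Price P = 149 − 5·12.2 = 88.
Y's profit: (88 − 46)·8.4 = 352.8.

352.8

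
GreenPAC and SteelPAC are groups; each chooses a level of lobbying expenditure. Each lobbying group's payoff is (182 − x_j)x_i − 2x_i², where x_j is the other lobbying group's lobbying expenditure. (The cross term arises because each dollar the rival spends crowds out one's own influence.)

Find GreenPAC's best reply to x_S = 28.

38.5

GreenPAC's payoff is (182 − x_S)x_G − 2x_G².
∂π/∂x_G = 182 − x_S − 4x_G = 0, so x_G = 45.5 − 0.25x_S.
At x_S = 28: x_G = 45.5 − 0.25·28 = 38.5.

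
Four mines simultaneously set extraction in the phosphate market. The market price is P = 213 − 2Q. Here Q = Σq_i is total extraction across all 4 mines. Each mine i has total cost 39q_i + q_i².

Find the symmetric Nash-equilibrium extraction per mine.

14.5

A representative mine's profit is π_i = q_i(213 − 2Q) − 39q_i − q_i², with Q = q_i + Σ_{j≠i} q_j.
First-order condition: 174 − 6q_i − 2Σ_{j≠i} q_j = 0.
Imposing symmetry (q_j = q for all j) turns Σ_{j≠i} q_j into 3q, so 174 = 12q and q = 14.5.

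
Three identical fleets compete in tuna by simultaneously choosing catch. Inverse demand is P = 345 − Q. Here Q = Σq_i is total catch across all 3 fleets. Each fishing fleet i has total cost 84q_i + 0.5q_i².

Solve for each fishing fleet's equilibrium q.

A representative fishing fleet's profit is π_i = q_i(345 − Q) − 84q_i − 0.5q_i², with Q = q_i + Σ_{j≠i} q_j.
First-order condition: 261 − 3q_i − Σ_{j≠i} q_j = 0.
In a symmetric equilibrium every fishing fleet chooses the same q, so Σ_{j≠i} q_j = 2q. The condition becomes 261 − 5q = 0, giving q = 261/5 = 52.2.

52.2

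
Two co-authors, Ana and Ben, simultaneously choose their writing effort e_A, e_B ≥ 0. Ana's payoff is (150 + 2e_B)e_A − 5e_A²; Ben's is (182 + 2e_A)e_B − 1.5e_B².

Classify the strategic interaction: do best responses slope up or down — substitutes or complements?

Expanding Ana's payoff: 150e_A + 2e_Be_A − 5e_A².
∂π/∂e_A = 150 + 2e_B − 10e_A = 0, so e_A = 15 + 0.2e_B.
The best-response slope de_A/de_B = 0.2 > 0: the reaction function is upward-sloping, so the choices are strategic complements.

strategic complements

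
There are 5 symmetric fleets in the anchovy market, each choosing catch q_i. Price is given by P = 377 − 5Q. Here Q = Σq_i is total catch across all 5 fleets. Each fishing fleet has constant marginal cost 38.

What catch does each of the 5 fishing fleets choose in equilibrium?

A representative fishing fleet's profit is π_i = q_i(377 − 5Q) − 38q_i, with Q = q_i + Σ_{j≠i} q_j.
First-order condition: 339 − 10q_i − 5Σ_{j≠i} q_j = 0.
With identical fishing fleets, set every q_j = q: then 339 − 10q − 20q = 0, i.e. q = 339/30 = 11.3.

11.3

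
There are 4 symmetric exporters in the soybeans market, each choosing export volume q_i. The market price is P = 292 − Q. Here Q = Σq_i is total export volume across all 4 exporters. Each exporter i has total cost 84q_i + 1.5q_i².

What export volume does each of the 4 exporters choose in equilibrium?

26

A representative exporter's profit is π_i = q_i(292 − Q) − 84q_i − 1.5q_i², with Q = q_i + Σ_{j≠i} q_j.
First-order condition: 208 − 5q_i − Σ_{j≠i} q_j = 0.
With identical exporters, set every q_j = q: then 208 − 5q − 3q = 0, i.e. q = 208/8 = 26.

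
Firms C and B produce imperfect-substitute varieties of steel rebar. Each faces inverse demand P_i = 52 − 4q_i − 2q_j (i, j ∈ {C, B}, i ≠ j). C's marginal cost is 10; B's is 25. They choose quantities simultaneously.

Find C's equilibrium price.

28.8

Firm C's profit: π = q_C(52 − 4q_C − 2q_B) − 10q_C.
∂π/∂q_C = 42 − 8q_C − 2q_B = 0 ⇒ q_C = 5.25 − 0.25q_B.
Similarly q_B = 3.375 − 0.25q_C.
Plugging q_B into C's best response: q_C = 5.25 − 0.25(3.375 − 0.25q_C) ⇒ 0.9375q_C = 141/32, so q_C = 4.7.
Then q_B = 3.375 − 0.25·4.7 = 2.2.
P_C = 52 − 4·4.7 − 2·2.2 = 28.8.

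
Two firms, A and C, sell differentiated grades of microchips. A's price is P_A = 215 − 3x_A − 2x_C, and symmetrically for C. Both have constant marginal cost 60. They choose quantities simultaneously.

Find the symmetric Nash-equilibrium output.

Firm A's profit: π = x_A(215 − 3x_A − 2x_C) − 60x_A.
∂π/∂x_A = 155 − 6x_A − 2x_C = 0 ⇒ x_A = 155/6 − (1/3)x_C.
By symmetry x_C = x_A; substituting into the reaction function, (4/3)x_A = 155/6 and x_A = 19.375.

19.375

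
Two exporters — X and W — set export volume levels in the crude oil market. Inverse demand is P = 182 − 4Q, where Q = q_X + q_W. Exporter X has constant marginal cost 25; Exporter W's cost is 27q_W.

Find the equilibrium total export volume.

26

Exporter X's profit: π = q_X(182 − 4(q_X + q_W)) − 25q_X.
∂π/∂q_X = 157 − 8q_X − 4q_W = 0, so q_X = 19.625 − 0.5q_W.
By the same steps for W: q_W = 19.375 − 0.5q_X.
Substituting the second reaction function into the first: q_X = 19.625 − 0.5(19.375 − 0.5q_X), which gives 0.75q_X = 9.9375 ⇒ q_X = 13.25.
Then q_W = 19.375 − 0.5·13.25 = 12.75.
Total export volume: 13.25 + 12.75 = 26.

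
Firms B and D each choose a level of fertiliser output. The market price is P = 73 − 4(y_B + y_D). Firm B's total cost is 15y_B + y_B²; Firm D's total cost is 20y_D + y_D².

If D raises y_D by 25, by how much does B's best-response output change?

Firm B's profit: π = y_B(73 − 4(y_B + y_D)) − 15y_B − y_B².
∂π/∂y_B = 58 − 10y_B − 4y_D = 0, so y_B = 5.8 − 0.4y_D.
The reaction-function slope is −0.4, so a 25-unit rise in y_D moves y_B by −0.4 × 25 = −10. B's best response falls — the actions are strategic substitutes.

-10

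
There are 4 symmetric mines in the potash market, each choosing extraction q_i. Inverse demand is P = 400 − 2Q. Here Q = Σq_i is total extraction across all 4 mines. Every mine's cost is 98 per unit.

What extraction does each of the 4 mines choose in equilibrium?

30.2

A representative mine's profit is π_i = q_i(400 − 2Q) − 98q_i, with Q = q_i + Σ_{j≠i} q_j.
First-order condition: 302 − 4q_i − 2Σ_{j≠i} q_j = 0.
In a symmetric equilibrium every mine chooses the same q, so Σ_{j≠i} q_j = 3q. The condition becomes 302 − 10q = 0, giving q = 302/10 = 30.2.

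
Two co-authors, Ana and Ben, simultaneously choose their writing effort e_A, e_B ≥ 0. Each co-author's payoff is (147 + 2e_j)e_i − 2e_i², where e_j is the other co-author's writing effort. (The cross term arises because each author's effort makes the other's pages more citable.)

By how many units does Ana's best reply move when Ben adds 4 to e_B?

2

Ana's payoff is (147 + 2e_B)e_A − 2e_A².
∂π/∂e_A = 147 + 2e_B − 4e_A = 0, so e_A = 36.75 + 0.5e_B.
The reaction-function slope is 0.5, so a 4-unit rise in e_B moves e_A by 0.5 × 4 = 2. Ana's best response rises — the actions are strategic complements.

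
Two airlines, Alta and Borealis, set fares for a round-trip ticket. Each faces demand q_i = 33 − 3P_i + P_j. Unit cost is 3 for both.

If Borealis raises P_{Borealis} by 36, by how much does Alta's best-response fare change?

6

Alta's profit: π = (P_{Alta} − 3)(33 − 3P_{Alta} + P_{Borealis}).
∂π/∂P_{Alta} = 42 − 6P_{Alta} + P_{Borealis} = 0 ⇒ P_{Alta} = 7 + (1/6)P_{Borealis}.
The reaction-function slope is 1/6, so a 36-unit rise in P_{Borealis} moves P_{Alta} by 1/6 × 36 = 6. Alta's best response rises — the actions are strategic complements.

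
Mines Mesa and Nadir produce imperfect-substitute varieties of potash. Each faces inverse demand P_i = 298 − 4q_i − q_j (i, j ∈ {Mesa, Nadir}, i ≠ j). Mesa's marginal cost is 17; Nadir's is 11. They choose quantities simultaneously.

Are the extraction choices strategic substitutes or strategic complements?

Mine Mesa's profit: π = q_{Mesa}(298 − 4q_{Mesa} − q_{Nadir}) − 17q_{Mesa}.
∂π/∂q_{Mesa} = 281 − 8q_{Mesa} − q_{Nadir} = 0 ⇒ q_{Mesa} = 35.125 − 0.125q_{Nadir}.
The best-response slope dq_{Mesa}/dq_{Nadir} = −0.125 < 0: the reaction function is downward-sloping, so the choices are strategic substitutes.

strategic substitutes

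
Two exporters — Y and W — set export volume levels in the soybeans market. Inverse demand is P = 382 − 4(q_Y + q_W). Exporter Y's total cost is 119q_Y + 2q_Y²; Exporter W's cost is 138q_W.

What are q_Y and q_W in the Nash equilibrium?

14.1, 23.45

Exporter Y's profit: π = q_Y(382 − 4(q_Y + q_W)) − 119q_Y − 2q_Y².
∂π/∂q_Y = 263 − 12q_Y − 4q_W = 0, so q_Y = 263/12 − (1/3)q_W.
For W: ∂π/∂q_W = 244 − 8q_W − 4q_Y = 0 ⇒ q_W = 30.5 − 0.5q_Y.
Plugging q_W into Y's best response: q_Y = 263/12 − (1/3)(30.5 − 0.5q_Y) ⇒ (5/6)q_Y = 11.75, so q_Y = 14.1.
Then q_W = 30.5 − 0.5·14.1 = 23.45.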